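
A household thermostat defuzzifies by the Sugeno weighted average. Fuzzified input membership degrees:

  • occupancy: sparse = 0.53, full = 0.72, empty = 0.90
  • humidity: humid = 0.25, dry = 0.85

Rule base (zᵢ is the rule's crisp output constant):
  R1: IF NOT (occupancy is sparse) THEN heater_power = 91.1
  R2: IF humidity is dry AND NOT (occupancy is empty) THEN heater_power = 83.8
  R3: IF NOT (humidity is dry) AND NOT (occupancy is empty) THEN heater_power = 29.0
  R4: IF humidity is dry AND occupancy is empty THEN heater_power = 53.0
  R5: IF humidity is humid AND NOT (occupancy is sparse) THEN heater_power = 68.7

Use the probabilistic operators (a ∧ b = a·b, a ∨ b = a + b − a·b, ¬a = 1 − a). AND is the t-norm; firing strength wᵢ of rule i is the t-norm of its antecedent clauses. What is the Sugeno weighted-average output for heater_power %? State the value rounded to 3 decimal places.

68.153

R1 (z=91.1): ¬sparse=1−0.53=0.47 → w = 0.4700
R2 (z=83.8): dry=0.85, ¬empty=1−0.90=0.10; AND[a·b] → w = 0.0850
R3 (z=29.0): ¬dry=1−0.85=0.15, ¬empty=1−0.90=0.10; AND[a·b] → w = 0.0150
R4 (z=53.0): dry=0.85, empty=0.90; AND[a·b] → w = 0.7650
R5 (z=68.7): humid=0.25, ¬sparse=1−0.53=0.47; AND[a·b] → w = 0.1175
Weighted average = (0.4700·91.1 + 0.0850·83.8 + 0.0150·29.0 + 0.7650·53.0 + 0.1175·68.7) / (0.4700 + 0.0850 + 0.0150 + 0.7650 + 0.1175)
  = 98.9922 / 1.4525 = 68.153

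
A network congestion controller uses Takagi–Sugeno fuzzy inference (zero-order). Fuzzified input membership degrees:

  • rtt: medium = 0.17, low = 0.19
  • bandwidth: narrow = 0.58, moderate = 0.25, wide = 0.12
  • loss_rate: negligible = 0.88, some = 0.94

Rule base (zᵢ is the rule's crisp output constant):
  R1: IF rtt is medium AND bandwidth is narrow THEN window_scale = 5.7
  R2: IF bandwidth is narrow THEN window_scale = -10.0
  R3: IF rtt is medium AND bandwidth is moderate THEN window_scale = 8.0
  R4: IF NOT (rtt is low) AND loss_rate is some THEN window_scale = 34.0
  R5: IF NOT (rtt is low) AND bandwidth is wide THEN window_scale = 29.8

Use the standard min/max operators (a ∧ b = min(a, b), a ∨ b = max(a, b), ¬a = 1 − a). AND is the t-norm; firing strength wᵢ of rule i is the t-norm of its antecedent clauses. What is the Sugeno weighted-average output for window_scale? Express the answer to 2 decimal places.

R1 (z=5.7): medium=0.17, narrow=0.58; AND[min(a, b)] → w = 0.17
R2 (z=-10.0): narrow=0.58 → w = 0.58
R3 (z=8.0): medium=0.17, moderate=0.25; AND[min(a, b)] → w = 0.17
R4 (z=34.0): ¬low=1−0.19=0.81, some=0.94; AND[min(a, b)] → w = 0.81
R5 (z=29.8): ¬low=1−0.19=0.81, wide=0.12; AND[min(a, b)] → w = 0.12
Weighted average = (0.17·5.7 + 0.58·-10.0 + 0.17·8.0 + 0.81·34.0 + 0.12·29.8) / (0.17 + 0.58 + 0.17 + 0.81 + 0.12)
  = 27.6450 / 1.8500 = 14.94

14.94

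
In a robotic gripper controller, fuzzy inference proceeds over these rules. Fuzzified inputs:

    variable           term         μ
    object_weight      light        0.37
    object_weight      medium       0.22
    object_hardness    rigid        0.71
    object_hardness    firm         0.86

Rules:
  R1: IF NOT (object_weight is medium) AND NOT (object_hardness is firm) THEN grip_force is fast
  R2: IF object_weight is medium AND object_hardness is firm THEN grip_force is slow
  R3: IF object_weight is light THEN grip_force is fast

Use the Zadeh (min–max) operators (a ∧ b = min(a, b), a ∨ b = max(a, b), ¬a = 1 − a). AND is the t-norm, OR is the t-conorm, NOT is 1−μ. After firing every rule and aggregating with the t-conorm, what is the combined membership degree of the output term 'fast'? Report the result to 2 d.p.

0.37

R1: ¬medium=1−0.22=0.78, ¬firm=1−0.86=0.14; AND[min(a, b)] → w = 0.14
R2: medium=0.22, firm=0.86; AND[min(a, b)] → w = 0.22
R3: light=0.37 → w = 0.37
Rules with consequent 'fast': {R1, R3} → strengths 0.14, 0.37
Aggregate via t-conorm [max(a, b)]: 0.37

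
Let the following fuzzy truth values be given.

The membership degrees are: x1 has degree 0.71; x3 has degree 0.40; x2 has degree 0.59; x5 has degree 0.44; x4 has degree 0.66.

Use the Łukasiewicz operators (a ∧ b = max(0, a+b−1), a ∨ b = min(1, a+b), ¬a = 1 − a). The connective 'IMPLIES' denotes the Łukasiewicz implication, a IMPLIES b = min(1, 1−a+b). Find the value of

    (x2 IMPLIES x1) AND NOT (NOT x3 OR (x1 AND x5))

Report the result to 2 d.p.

0.25

x2 IMPLIES x1  [Łukasiewicz: min(1, 1−a+b)] with a=0.59, b=0.71 → 1.00
NOT x3 = 1 − 0.40 = 0.60
x1 AND x5 = max(0, a+b−1) on (0.71, 0.44) = 0.15
NOT x3 OR (x1 AND x5) = min(1, a+b) on (0.60, 0.15) = 0.75
NOT (NOT x3 OR (x1 AND x5)) = 1 − 0.75 = 0.25
(x2 IMPLIES x1) AND NOT (NOT x3 OR (x1 AND x5)) = max(0, a+b−1) on (1.00, 0.25) = 0.25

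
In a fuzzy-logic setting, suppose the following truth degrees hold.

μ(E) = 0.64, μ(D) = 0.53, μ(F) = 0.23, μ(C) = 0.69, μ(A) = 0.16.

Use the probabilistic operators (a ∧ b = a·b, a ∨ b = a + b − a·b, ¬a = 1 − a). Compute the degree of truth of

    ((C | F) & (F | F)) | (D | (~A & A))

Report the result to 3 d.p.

C | F = a + b − a·b on (0.6900, 0.2300) = 0.7613
F | F = a + b − a·b on (0.2300, 0.2300) = 0.4071
(C | F) & (F | F) = a·b on (0.7613, 0.4071) = 0.3099
~A = 1 − 0.1600 = 0.8400
~A & A = a·b on (0.8400, 0.1600) = 0.1344
D | (~A & A) = a + b − a·b on (0.5300, 0.1344) = 0.5932
((C | F) & (F | F)) | (D | (~A & A)) = a + b − a·b on (0.3099, 0.5932) = 0.7193

0.719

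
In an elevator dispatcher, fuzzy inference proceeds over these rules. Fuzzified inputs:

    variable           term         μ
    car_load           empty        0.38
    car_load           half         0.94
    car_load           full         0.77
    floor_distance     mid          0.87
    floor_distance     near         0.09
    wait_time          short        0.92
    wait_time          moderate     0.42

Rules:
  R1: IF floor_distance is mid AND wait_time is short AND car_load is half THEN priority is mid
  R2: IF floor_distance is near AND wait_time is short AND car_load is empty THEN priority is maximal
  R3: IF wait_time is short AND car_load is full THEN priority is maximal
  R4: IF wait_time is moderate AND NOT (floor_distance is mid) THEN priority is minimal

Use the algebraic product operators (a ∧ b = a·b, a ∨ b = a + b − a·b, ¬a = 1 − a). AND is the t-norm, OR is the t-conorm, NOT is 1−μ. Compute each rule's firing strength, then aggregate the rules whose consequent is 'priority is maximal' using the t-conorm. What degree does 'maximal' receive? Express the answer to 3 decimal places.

0.718

R1: mid=0.87, short=0.92, half=0.94; AND[a·b] → w = 0.7524
R2: near=0.09, short=0.92, empty=0.38; AND[a·b] → w = 0.0315
R3: short=0.92, full=0.77; AND[a·b] → w = 0.7084
R4: moderate=0.42, ¬mid=1−0.87=0.13; AND[a·b] → w = 0.0546
Rules with consequent 'maximal': {R2, R3} → strengths 0.0315, 0.7084
Aggregate via t-conorm [a + b − a·b]: 0.7176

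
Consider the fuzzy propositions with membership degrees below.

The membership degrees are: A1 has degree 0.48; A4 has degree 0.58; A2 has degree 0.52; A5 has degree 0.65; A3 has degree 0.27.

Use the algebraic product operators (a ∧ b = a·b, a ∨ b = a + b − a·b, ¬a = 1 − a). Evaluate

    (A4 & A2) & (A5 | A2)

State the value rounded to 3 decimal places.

0.251

A4 & A2 = a·b on (0.5800, 0.5200) = 0.3016
A5 | A2 = a + b − a·b on (0.6500, 0.5200) = 0.8320
(A4 & A2) & (A5 | A2) = a·b on (0.3016, 0.8320) = 0.2509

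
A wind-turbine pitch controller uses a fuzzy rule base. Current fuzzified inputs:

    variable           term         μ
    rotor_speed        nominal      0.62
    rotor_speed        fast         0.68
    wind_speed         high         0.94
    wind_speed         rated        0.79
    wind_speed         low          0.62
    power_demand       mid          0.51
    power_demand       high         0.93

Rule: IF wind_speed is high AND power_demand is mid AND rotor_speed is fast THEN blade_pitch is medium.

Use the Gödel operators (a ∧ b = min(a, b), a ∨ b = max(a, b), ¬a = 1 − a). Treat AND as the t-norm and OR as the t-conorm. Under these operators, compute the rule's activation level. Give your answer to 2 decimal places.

firing strength: high=0.94, mid=0.51, fast=0.68; AND[min(a, b)] → w = 0.51

0.51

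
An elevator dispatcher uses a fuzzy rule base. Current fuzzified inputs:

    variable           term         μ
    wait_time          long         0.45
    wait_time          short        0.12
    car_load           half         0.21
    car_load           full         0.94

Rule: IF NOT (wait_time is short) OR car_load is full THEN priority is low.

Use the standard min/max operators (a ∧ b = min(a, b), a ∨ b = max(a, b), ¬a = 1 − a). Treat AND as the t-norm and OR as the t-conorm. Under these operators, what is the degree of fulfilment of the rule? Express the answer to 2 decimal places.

firing strength: ¬short=1−0.12=0.88, full=0.94; OR[max(a, b)] → w = 0.94

0.94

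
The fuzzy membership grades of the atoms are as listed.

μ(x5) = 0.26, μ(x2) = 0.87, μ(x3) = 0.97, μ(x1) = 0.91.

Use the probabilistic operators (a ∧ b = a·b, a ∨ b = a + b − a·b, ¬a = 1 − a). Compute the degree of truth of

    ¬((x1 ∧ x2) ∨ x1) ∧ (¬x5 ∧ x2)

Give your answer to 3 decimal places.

x1 ∧ x2 = a·b on (0.9100, 0.8700) = 0.7917
(x1 ∧ x2) ∨ x1 = a + b − a·b on (0.7917, 0.9100) = 0.9813
¬((x1 ∧ x2) ∨ x1) = 1 − 0.9813 = 0.0187
¬x5 = 1 − 0.2600 = 0.7400
¬x5 ∧ x2 = a·b on (0.7400, 0.8700) = 0.6438
¬((x1 ∧ x2) ∨ x1) ∧ (¬x5 ∧ x2) = a·b on (0.0187, 0.6438) = 0.0121

0.012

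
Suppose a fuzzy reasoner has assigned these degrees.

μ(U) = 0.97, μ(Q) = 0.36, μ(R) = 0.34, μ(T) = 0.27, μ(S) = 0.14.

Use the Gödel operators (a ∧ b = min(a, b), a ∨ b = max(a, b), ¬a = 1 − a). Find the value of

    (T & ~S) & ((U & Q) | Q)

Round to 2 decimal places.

0.27

~S = 1 − 0.14 = 0.86
T & ~S = min(a, b) on (0.27, 0.86) = 0.27
U & Q = min(a, b) on (0.97, 0.36) = 0.36
(U & Q) | Q = max(a, b) on (0.36, 0.36) = 0.36
(T & ~S) & ((U & Q) | Q) = min(a, b) on (0.27, 0.36) = 0.27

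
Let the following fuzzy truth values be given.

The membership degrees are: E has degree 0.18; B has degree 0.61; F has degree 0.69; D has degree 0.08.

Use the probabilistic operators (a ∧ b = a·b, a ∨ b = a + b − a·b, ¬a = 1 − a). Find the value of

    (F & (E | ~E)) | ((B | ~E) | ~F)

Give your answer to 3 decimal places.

~E = 1 − 0.1800 = 0.8200
E | ~E = a + b − a·b on (0.1800, 0.8200) = 0.8524
F & (E | ~E) = a·b on (0.6900, 0.8524) = 0.5882
~E = 1 − 0.1800 = 0.8200
B | ~E = a + b − a·b on (0.6100, 0.8200) = 0.9298
~F = 1 − 0.6900 = 0.3100
(B | ~E) | ~F = a + b − a·b on (0.9298, 0.3100) = 0.9516
(F & (E | ~E)) | ((B | ~E) | ~F) = a + b − a·b on (0.5882, 0.9516) = 0.9801

0.980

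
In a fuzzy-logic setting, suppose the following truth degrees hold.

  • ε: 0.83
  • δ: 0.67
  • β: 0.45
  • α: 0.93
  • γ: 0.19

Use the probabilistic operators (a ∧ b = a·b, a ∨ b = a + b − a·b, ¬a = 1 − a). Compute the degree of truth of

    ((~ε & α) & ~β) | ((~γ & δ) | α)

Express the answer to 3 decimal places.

0.971

~ε = 1 − 0.8300 = 0.1700
~ε & α = a·b on (0.1700, 0.9300) = 0.1581
~β = 1 − 0.4500 = 0.5500
(~ε & α) & ~β = a·b on (0.1581, 0.5500) = 0.0870
~γ = 1 − 0.1900 = 0.8100
~γ & δ = a·b on (0.8100, 0.6700) = 0.5427
(~γ & δ) | α = a + b − a·b on (0.5427, 0.9300) = 0.9680
((~ε & α) & ~β) | ((~γ & δ) | α) = a + b − a·b on (0.0870, 0.9680) = 0.9708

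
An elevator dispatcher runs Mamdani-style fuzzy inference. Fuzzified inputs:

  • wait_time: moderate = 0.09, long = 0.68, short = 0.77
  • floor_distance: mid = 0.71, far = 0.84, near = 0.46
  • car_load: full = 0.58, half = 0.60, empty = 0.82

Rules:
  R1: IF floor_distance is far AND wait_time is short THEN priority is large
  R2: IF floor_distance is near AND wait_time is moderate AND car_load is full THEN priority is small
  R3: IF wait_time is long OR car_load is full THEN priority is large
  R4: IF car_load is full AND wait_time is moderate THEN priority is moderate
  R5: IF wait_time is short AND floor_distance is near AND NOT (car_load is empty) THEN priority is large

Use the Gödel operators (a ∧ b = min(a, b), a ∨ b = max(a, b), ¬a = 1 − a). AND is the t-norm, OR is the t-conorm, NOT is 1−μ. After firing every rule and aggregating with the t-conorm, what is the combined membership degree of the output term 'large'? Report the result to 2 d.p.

0.77

R1: far=0.84, short=0.77; AND[min(a, b)] → w = 0.77
R2: near=0.46, moderate=0.09, full=0.58; AND[min(a, b)] → w = 0.09
R3: long=0.68, full=0.58; OR[max(a, b)] → w = 0.68
R4: full=0.58, moderate=0.09; AND[min(a, b)] → w = 0.09
R5: short=0.77, near=0.46, ¬empty=1−0.82=0.18; AND[min(a, b)] → w = 0.18
Rules with consequent 'large': {R1, R3, R5} → strengths 0.77, 0.68, 0.18
Aggregate via t-conorm [max(a, b)]: 0.77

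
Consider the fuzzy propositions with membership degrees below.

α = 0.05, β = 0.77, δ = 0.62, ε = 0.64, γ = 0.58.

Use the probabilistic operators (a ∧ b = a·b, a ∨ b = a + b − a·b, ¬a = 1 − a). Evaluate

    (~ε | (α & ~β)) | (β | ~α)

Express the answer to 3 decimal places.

0.993

~ε = 1 − 0.6400 = 0.3600
~β = 1 − 0.7700 = 0.2300
α & ~β = a·b on (0.0500, 0.2300) = 0.0115
~ε | (α & ~β) = a + b − a·b on (0.3600, 0.0115) = 0.3674
~α = 1 − 0.0500 = 0.9500
β | ~α = a + b − a·b on (0.7700, 0.9500) = 0.9885
(~ε | (α & ~β)) | (β | ~α) = a + b − a·b on (0.3674, 0.9885) = 0.9927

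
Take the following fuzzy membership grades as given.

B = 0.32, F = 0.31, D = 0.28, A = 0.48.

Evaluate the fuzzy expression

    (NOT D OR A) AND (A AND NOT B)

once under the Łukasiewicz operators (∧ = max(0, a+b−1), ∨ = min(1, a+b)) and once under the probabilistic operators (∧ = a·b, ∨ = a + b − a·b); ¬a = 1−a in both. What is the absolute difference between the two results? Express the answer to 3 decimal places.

0.119

Under Łukasiewicz:
  NOT D = 1 − 0.28 = 0.72
  NOT D OR A = min(1, a+b) on (0.72, 0.48) = 1.00
  NOT B = 1 − 0.32 = 0.68
  A AND NOT B = max(0, a+b−1) on (0.48, 0.68) = 0.16
  (NOT D OR A) AND (A AND NOT B) = max(0, a+b−1) on (1.00, 0.16) = 0.16
  → value = 0.1600
Under probabilistic:
  NOT D = 1 − 0.2800 = 0.7200
  NOT D OR A = a + b − a·b on (0.7200, 0.4800) = 0.8544
  NOT B = 1 − 0.3200 = 0.6800
  A AND NOT B = a·b on (0.4800, 0.6800) = 0.3264
  (NOT D OR A) AND (A AND NOT B) = a·b on (0.8544, 0.3264) = 0.2789
  → value = 0.2789
|0.1600 − 0.2789| = 0.119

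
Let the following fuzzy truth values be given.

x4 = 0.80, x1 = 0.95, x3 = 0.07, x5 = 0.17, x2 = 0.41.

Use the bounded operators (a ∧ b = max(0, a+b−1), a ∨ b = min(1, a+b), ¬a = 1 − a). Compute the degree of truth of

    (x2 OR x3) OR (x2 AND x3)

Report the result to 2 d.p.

x2 OR x3 = min(1, a+b) on (0.41, 0.07) = 0.48
x2 AND x3 = max(0, a+b−1) on (0.41, 0.07) = 0.00
(x2 OR x3) OR (x2 AND x3) = min(1, a+b) on (0.48, 0.00) = 0.48

0.48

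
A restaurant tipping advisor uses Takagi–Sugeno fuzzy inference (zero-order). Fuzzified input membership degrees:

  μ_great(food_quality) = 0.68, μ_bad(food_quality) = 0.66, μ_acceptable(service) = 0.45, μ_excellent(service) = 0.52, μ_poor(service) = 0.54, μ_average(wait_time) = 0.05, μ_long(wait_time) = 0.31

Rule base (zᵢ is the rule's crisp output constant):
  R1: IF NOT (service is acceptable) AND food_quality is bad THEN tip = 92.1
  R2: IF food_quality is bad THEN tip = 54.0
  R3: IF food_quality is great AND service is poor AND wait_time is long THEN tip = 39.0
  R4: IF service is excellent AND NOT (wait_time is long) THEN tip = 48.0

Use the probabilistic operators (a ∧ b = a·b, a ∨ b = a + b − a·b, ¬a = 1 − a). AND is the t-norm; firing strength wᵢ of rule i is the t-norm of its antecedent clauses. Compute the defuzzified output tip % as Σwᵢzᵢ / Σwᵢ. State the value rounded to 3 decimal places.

R1 (z=92.1): ¬acceptable=1−0.45=0.55, bad=0.66; AND[a·b] → w = 0.3630
R2 (z=54.0): bad=0.66 → w = 0.6600
R3 (z=39.0): great=0.68, poor=0.54, long=0.31; AND[a·b] → w = 0.1138
R4 (z=48.0): excellent=0.52, ¬long=1−0.31=0.69; AND[a·b] → w = 0.3588
Weighted average = (0.3630·92.1 + 0.6600·54.0 + 0.1138·39.0 + 0.3588·48.0) / (0.3630 + 0.6600 + 0.1138 + 0.3588)
  = 90.7341 / 1.4956 = 60.666

60.666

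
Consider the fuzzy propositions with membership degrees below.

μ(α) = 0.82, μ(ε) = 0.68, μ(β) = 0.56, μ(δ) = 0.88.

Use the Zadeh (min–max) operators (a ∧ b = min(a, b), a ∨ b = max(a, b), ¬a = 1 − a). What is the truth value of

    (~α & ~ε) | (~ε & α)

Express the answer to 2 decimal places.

~α = 1 − 0.82 = 0.18
~ε = 1 − 0.68 = 0.32
~α & ~ε = min(a, b) on (0.18, 0.32) = 0.18
~ε = 1 − 0.68 = 0.32
~ε & α = min(a, b) on (0.32, 0.82) = 0.32
(~α & ~ε) | (~ε & α) = max(a, b) on (0.18, 0.32) = 0.32

0.32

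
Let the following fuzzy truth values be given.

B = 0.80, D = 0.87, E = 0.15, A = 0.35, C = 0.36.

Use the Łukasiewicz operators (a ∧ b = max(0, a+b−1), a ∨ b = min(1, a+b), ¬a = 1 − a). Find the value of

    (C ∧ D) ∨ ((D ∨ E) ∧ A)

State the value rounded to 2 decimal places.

0.58

C ∧ D = max(0, a+b−1) on (0.36, 0.87) = 0.23
D ∨ E = min(1, a+b) on (0.87, 0.15) = 1.00
(D ∨ E) ∧ A = max(0, a+b−1) on (1.00, 0.35) = 0.35
(C ∧ D) ∨ ((D ∨ E) ∧ A) = min(1, a+b) on (0.23, 0.35) = 0.58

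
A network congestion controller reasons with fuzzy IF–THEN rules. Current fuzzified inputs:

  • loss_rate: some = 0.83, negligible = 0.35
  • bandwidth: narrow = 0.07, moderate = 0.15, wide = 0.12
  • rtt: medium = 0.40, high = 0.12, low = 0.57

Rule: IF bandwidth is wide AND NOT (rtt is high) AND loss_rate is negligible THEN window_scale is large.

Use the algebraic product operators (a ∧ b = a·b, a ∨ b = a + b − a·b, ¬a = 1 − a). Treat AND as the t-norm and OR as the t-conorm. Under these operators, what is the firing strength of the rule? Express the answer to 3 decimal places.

0.037

firing strength: wide=0.12, ¬high=1−0.12=0.88, negligible=0.35; AND[a·b] → w = 0.0370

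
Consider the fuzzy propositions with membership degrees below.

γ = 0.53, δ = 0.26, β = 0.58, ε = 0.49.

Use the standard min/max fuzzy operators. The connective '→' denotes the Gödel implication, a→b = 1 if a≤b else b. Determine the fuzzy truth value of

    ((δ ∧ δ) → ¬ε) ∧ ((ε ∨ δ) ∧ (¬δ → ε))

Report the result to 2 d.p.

0.49

δ ∧ δ = min(a, b) on (0.26, 0.26) = 0.26
¬ε = 1 − 0.49 = 0.51
(δ ∧ δ) → ¬ε  [Gödel: 1 if a≤b else b] with a=0.26, b=0.51 → 1.00
ε ∨ δ = max(a, b) on (0.49, 0.26) = 0.49
¬δ = 1 − 0.26 = 0.74
¬δ → ε  [Gödel: 1 if a≤b else b] with a=0.74, b=0.49 → 0.49
(ε ∨ δ) ∧ (¬δ → ε) = min(a, b) on (0.49, 0.49) = 0.49
((δ ∧ δ) → ¬ε) ∧ ((ε ∨ δ) ∧ (¬δ → ε)) = min(a, b) on (1.00, 0.49) = 0.49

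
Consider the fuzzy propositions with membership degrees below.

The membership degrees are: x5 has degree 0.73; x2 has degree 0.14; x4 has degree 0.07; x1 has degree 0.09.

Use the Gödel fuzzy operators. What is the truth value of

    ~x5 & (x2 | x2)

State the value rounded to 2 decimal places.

~x5 = 1 − 0.73 = 0.27
x2 | x2 = max(a, b) on (0.14, 0.14) = 0.14
~x5 & (x2 | x2) = min(a, b) on (0.27, 0.14) = 0.14

0.14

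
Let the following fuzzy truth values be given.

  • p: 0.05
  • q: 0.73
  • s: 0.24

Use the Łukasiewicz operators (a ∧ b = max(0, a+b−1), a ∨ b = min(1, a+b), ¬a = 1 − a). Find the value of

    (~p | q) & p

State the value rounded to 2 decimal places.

~p = 1 − 0.05 = 0.95
~p | q = min(1, a+b) on (0.95, 0.73) = 1.00
(~p | q) & p = max(0, a+b−1) on (1.00, 0.05) = 0.05

0.05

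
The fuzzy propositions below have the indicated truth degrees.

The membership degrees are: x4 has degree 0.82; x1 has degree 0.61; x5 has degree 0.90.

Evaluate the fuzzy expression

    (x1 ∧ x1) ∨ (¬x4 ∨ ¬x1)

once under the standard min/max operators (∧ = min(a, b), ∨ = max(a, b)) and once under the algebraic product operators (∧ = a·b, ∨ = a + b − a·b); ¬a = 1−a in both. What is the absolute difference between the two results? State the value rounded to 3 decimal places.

Under standard min/max:
  x1 ∧ x1 = min(a, b) on (0.61, 0.61) = 0.61
  ¬x4 = 1 − 0.82 = 0.18
  ¬x1 = 1 − 0.61 = 0.39
  ¬x4 ∨ ¬x1 = max(a, b) on (0.18, 0.39) = 0.39
  (x1 ∧ x1) ∨ (¬x4 ∨ ¬x1) = max(a, b) on (0.61, 0.39) = 0.61
  → value = 0.6100
Under algebraic product:
  x1 ∧ x1 = a·b on (0.6100, 0.6100) = 0.3721
  ¬x4 = 1 − 0.8200 = 0.1800
  ¬x1 = 1 − 0.6100 = 0.3900
  ¬x4 ∨ ¬x1 = a + b − a·b on (0.1800, 0.3900) = 0.4998
  (x1 ∧ x1) ∨ (¬x4 ∨ ¬x1) = a + b − a·b on (0.3721, 0.4998) = 0.6859
  → value = 0.6859
|0.6100 − 0.6859| = 0.076

0.076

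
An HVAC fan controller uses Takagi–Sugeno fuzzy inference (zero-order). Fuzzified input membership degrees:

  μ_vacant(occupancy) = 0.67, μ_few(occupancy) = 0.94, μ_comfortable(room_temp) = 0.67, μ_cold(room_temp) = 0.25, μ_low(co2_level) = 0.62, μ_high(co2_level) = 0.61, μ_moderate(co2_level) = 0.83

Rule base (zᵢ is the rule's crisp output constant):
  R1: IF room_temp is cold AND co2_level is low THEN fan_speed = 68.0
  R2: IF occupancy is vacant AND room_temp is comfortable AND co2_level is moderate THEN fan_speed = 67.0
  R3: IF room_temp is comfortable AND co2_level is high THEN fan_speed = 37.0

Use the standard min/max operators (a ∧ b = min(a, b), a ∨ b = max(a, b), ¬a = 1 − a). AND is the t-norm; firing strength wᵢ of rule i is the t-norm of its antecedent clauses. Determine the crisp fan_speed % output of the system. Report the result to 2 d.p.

55.20

R1 (z=68.0): cold=0.25, low=0.62; AND[min(a, b)] → w = 0.25
R2 (z=67.0): vacant=0.67, comfortable=0.67, moderate=0.83; AND[min(a, b)] → w = 0.67
R3 (z=37.0): comfortable=0.67, high=0.61; AND[min(a, b)] → w = 0.61
Weighted average = (0.25·68.0 + 0.67·67.0 + 0.61·37.0) / (0.25 + 0.67 + 0.61)
  = 84.4600 / 1.5300 = 55.20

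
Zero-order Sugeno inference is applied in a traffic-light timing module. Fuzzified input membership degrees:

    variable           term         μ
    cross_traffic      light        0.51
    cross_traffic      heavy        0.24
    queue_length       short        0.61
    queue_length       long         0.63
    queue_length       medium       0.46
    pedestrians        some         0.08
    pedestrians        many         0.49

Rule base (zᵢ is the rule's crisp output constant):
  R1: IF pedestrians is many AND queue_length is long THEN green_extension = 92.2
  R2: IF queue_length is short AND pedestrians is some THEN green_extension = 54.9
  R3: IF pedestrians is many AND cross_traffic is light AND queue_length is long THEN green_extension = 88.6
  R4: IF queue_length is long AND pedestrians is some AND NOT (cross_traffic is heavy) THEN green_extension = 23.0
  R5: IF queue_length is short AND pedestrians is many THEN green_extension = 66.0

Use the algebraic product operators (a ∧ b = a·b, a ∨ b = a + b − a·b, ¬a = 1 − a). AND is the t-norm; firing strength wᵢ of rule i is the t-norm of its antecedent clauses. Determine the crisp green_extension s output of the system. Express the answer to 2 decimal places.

77.10

R1 (z=92.2): many=0.49, long=0.63; AND[a·b] → w = 0.3087
R2 (z=54.9): short=0.61, some=0.08; AND[a·b] → w = 0.0488
R3 (z=88.6): many=0.49, light=0.51, long=0.63; AND[a·b] → w = 0.1574
R4 (z=23.0): long=0.63, some=0.08, ¬heavy=1−0.24=0.76; AND[a·b] → w = 0.0383
R5 (z=66.0): short=0.61, many=0.49; AND[a·b] → w = 0.2989
Weighted average = (0.3087·92.2 + 0.0488·54.9 + 0.1574·88.6 + 0.0383·23.0 + 0.2989·66.0) / (0.3087 + 0.0488 + 0.1574 + 0.0383 + 0.2989)
  = 65.6986 / 0.8521 = 77.10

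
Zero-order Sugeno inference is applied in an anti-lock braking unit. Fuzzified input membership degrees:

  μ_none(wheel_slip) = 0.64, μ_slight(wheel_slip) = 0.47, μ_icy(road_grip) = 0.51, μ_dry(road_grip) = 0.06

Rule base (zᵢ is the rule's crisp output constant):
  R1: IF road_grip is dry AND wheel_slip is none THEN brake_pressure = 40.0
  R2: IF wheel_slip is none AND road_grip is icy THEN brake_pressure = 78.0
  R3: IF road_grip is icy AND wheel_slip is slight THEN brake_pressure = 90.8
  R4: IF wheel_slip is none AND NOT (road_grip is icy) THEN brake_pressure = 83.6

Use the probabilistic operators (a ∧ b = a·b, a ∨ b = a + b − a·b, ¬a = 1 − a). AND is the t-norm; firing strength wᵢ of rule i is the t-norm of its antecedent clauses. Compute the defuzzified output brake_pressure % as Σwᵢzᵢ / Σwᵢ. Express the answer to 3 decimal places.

81.665

R1 (z=40.0): dry=0.06, none=0.64; AND[a·b] → w = 0.0384
R2 (z=78.0): none=0.64, icy=0.51; AND[a·b] → w = 0.3264
R3 (z=90.8): icy=0.51, slight=0.47; AND[a·b] → w = 0.2397
R4 (z=83.6): none=0.64, ¬icy=1−0.51=0.49; AND[a·b] → w = 0.3136
Weighted average = (0.0384·40.0 + 0.3264·78.0 + 0.2397·90.8 + 0.3136·83.6) / (0.0384 + 0.3264 + 0.2397 + 0.3136)
  = 74.9769 / 0.9181 = 81.665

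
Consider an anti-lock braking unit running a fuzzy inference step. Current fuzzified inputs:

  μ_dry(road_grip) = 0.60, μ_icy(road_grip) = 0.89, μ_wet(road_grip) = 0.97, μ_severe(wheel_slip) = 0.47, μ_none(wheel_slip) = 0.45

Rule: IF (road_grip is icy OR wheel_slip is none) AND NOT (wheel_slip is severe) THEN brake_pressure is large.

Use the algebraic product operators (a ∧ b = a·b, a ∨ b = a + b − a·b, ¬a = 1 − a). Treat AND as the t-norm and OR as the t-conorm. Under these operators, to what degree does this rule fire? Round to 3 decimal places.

firing strength: (icy=0.89 OR none=0.45) = 0.9395; AND[a·b] with ¬severe=1−0.47=0.53 → w = 0.4979

0.498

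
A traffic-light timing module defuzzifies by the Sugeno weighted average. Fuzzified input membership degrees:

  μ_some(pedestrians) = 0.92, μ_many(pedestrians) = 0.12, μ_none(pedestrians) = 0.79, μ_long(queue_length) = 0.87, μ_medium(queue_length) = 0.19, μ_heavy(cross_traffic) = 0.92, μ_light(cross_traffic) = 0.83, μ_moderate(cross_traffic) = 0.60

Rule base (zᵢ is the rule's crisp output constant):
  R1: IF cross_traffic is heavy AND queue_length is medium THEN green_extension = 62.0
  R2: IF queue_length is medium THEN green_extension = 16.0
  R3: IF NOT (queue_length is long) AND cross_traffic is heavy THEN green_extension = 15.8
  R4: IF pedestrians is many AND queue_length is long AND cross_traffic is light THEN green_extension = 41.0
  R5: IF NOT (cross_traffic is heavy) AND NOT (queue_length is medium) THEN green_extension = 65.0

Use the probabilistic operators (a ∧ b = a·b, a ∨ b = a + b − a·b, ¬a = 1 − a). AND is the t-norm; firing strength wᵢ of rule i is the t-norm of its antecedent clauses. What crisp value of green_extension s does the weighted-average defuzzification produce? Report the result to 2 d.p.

37.01

R1 (z=62.0): heavy=0.92, medium=0.19; AND[a·b] → w = 0.1748
R2 (z=16.0): medium=0.19 → w = 0.1900
R3 (z=15.8): ¬long=1−0.87=0.13, heavy=0.92; AND[a·b] → w = 0.1196
R4 (z=41.0): many=0.12, long=0.87, light=0.83; AND[a·b] → w = 0.0867
R5 (z=65.0): ¬heavy=1−0.92=0.08, ¬medium=1−0.19=0.81; AND[a·b] → w = 0.0648
Weighted average = (0.1748·62.0 + 0.1900·16.0 + 0.1196·15.8 + 0.0867·41.0 + 0.0648·65.0) / (0.1748 + 0.1900 + 0.1196 + 0.0867 + 0.0648)
  = 23.5320 / 0.6359 = 37.01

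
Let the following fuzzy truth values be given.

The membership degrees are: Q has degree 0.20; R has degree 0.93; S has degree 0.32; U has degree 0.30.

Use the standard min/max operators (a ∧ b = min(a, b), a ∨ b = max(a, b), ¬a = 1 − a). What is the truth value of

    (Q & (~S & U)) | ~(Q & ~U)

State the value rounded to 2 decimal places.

~S = 1 − 0.32 = 0.68
~S & U = min(a, b) on (0.68, 0.30) = 0.30
Q & (~S & U) = min(a, b) on (0.20, 0.30) = 0.20
~U = 1 − 0.30 = 0.70
Q & ~U = min(a, b) on (0.20, 0.70) = 0.20
~(Q & ~U) = 1 − 0.20 = 0.80
(Q & (~S & U)) | ~(Q & ~U) = max(a, b) on (0.20, 0.80) = 0.80

0.80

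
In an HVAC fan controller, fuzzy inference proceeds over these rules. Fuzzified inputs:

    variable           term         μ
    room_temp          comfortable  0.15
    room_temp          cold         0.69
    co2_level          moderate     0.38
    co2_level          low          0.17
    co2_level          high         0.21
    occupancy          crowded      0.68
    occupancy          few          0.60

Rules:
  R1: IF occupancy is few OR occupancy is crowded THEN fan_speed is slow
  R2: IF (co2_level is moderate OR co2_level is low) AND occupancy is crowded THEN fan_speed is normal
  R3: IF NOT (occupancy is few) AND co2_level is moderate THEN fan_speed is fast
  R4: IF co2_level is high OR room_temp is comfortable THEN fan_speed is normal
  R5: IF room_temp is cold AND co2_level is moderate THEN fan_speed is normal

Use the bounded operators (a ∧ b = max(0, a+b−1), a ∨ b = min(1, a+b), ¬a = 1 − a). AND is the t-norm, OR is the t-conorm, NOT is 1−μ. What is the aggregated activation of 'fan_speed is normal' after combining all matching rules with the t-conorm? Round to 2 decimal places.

0.66

R1: few=0.60, crowded=0.68; OR[min(1, a+b)] → w = 1.00
R2: (moderate=0.38 OR low=0.17) = 0.55; AND[max(0, a+b−1)] with crowded=0.68 → w = 0.23
R3: ¬few=1−0.60=0.40, moderate=0.38; AND[max(0, a+b−1)] → w = 0.00
R4: high=0.21, comfortable=0.15; OR[min(1, a+b)] → w = 0.36
R5: cold=0.69, moderate=0.38; AND[max(0, a+b−1)] → w = 0.07
Rules with consequent 'normal': {R2, R4, R5} → strengths 0.23, 0.36, 0.07
Aggregate via t-conorm [min(1, a+b)]: 0.66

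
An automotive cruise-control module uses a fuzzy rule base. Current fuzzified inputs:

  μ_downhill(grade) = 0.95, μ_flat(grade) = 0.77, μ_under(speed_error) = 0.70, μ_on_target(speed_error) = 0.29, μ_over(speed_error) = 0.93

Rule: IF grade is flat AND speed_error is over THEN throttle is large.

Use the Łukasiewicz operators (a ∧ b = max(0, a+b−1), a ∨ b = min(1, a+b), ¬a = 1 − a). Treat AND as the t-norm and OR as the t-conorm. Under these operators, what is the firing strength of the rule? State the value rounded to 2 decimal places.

firing strength: flat=0.77, over=0.93; AND[max(0, a+b−1)] → w = 0.70

0.70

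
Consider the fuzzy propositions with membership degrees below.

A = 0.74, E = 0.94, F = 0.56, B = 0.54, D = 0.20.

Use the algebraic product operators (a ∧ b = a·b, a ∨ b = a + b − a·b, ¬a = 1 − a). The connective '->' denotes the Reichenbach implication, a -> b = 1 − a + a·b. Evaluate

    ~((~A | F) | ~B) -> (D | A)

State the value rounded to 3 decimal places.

0.963

~A = 1 − 0.7400 = 0.2600
~A | F = a + b − a·b on (0.2600, 0.5600) = 0.6744
~B = 1 − 0.5400 = 0.4600
(~A | F) | ~B = a + b − a·b on (0.6744, 0.4600) = 0.8242
~((~A | F) | ~B) = 1 − 0.8242 = 0.1758
D | A = a + b − a·b on (0.2000, 0.7400) = 0.7920
~((~A | F) | ~B) -> (D | A)  [Reichenbach: 1 − a + a·b] with a=0.1758, b=0.7920 → 0.9634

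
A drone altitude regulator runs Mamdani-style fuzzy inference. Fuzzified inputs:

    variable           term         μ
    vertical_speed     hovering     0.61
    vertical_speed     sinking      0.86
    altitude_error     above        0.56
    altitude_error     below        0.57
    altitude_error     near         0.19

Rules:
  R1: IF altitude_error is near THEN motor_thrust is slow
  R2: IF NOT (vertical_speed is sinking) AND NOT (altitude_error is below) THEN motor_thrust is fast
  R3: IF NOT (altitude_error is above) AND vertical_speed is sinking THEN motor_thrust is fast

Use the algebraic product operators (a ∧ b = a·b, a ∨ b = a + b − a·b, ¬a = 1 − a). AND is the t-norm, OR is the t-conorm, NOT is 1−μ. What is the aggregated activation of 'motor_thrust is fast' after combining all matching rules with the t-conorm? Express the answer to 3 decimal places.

0.416

R1: near=0.19 → w = 0.1900
R2: ¬sinking=1−0.86=0.14, ¬below=1−0.57=0.43; AND[a·b] → w = 0.0602
R3: ¬above=1−0.56=0.44, sinking=0.86; AND[a·b] → w = 0.3784
Rules with consequent 'fast': {R2, R3} → strengths 0.0602, 0.3784
Aggregate via t-conorm [a + b − a·b]: 0.4158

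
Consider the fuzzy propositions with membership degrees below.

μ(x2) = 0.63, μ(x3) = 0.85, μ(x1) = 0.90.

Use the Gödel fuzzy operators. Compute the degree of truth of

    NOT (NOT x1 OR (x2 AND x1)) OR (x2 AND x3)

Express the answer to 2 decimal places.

NOT x1 = 1 − 0.90 = 0.10
x2 AND x1 = min(a, b) on (0.63, 0.90) = 0.63
NOT x1 OR (x2 AND x1) = max(a, b) on (0.10, 0.63) = 0.63
NOT (NOT x1 OR (x2 AND x1)) = 1 − 0.63 = 0.37
x2 AND x3 = min(a, b) on (0.63, 0.85) = 0.63
NOT (NOT x1 OR (x2 AND x1)) OR (x2 AND x3) = max(a, b) on (0.37, 0.63) = 0.63

0.63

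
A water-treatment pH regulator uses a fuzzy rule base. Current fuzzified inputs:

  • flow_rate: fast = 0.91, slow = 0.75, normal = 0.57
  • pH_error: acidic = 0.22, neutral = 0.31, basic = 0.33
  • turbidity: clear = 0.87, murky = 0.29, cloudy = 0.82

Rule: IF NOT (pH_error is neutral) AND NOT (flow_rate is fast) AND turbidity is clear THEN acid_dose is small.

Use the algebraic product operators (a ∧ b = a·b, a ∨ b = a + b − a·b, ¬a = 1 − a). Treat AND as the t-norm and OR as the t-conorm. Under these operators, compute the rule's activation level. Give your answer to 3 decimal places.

firing strength: ¬neutral=1−0.31=0.69, ¬fast=1−0.91=0.09, clear=0.87; AND[a·b] → w = 0.0540

0.054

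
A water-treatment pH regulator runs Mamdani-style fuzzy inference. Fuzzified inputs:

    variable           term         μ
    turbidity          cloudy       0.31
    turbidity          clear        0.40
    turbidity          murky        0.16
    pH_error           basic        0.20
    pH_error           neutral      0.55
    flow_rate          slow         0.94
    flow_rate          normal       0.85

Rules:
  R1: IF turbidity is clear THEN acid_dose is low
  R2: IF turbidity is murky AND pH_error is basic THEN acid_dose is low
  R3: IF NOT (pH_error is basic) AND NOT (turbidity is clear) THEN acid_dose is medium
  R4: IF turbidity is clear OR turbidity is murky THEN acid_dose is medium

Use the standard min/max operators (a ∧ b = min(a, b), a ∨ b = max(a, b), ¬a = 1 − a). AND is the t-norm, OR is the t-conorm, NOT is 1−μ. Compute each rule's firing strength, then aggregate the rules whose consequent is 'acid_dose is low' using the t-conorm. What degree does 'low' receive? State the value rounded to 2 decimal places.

R1: clear=0.40 → w = 0.40
R2: murky=0.16, basic=0.20; AND[min(a, b)] → w = 0.16
R3: ¬basic=1−0.20=0.80, ¬clear=1−0.40=0.60; AND[min(a, b)] → w = 0.60
R4: clear=0.40, murky=0.16; OR[max(a, b)] → w = 0.40
Rules with consequent 'low': {R1, R2} → strengths 0.40, 0.16
Aggregate via t-conorm [max(a, b)]: 0.40

0.40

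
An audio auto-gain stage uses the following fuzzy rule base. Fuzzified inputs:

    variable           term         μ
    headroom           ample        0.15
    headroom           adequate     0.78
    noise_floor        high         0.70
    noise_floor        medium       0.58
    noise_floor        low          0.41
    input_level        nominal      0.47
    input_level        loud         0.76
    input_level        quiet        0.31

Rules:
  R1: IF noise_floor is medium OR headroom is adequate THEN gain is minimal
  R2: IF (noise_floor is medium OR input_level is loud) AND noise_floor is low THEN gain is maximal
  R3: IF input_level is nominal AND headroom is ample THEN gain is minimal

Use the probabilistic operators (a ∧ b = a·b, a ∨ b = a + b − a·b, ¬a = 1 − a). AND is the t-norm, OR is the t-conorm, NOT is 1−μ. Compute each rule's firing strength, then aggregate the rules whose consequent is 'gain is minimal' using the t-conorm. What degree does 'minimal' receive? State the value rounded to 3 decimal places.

R1: medium=0.58, adequate=0.78; OR[a + b − a·b] → w = 0.9076
R2: (medium=0.58 OR loud=0.76) = 0.8992; AND[a·b] with low=0.41 → w = 0.3687
R3: nominal=0.47, ample=0.15; AND[a·b] → w = 0.0705
Rules with consequent 'minimal': {R1, R3} → strengths 0.9076, 0.0705
Aggregate via t-conorm [a + b − a·b]: 0.9141

0.914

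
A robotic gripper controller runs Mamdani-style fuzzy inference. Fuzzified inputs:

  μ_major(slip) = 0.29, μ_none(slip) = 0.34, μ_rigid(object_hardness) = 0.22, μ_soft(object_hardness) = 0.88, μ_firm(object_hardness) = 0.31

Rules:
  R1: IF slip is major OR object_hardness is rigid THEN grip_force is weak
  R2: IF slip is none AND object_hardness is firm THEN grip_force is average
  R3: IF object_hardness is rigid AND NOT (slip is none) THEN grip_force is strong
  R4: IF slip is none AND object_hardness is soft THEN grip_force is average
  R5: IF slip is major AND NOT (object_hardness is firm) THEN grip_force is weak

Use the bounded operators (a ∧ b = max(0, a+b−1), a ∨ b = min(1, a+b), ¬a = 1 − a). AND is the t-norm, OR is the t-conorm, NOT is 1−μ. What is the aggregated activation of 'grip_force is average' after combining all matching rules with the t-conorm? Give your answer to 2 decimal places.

R1: major=0.29, rigid=0.22; OR[min(1, a+b)] → w = 0.51
R2: none=0.34, firm=0.31; AND[max(0, a+b−1)] → w = 0.00
R3: rigid=0.22, ¬none=1−0.34=0.66; AND[max(0, a+b−1)] → w = 0.00
R4: none=0.34, soft=0.88; AND[max(0, a+b−1)] → w = 0.22
R5: major=0.29, ¬firm=1−0.31=0.69; AND[max(0, a+b−1)] → w = 0.00
Rules with consequent 'average': {R2, R4} → strengths 0.00, 0.22
Aggregate via t-conorm [min(1, a+b)]: 0.22

0.22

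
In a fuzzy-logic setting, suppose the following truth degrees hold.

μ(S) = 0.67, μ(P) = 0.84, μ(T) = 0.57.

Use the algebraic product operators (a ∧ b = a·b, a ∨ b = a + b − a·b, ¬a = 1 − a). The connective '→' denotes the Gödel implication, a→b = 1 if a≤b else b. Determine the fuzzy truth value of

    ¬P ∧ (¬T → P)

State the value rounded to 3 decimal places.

0.160

¬P = 1 − 0.8400 = 0.1600
¬T = 1 − 0.5700 = 0.4300
¬T → P  [Gödel: 1 if a≤b else b] with a=0.4300, b=0.8400 → 1.0000
¬P ∧ (¬T → P) = a·b on (0.1600, 1.0000) = 0.1600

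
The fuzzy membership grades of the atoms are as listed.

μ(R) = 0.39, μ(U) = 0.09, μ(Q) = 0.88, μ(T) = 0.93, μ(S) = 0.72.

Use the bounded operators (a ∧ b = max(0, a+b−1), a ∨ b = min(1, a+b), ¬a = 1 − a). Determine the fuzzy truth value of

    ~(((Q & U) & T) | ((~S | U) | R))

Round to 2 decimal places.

Q & U = max(0, a+b−1) on (0.88, 0.09) = 0.00
(Q & U) & T = max(0, a+b−1) on (0.00, 0.93) = 0.00
~S = 1 − 0.72 = 0.28
~S | U = min(1, a+b) on (0.28, 0.09) = 0.37
(~S | U) | R = min(1, a+b) on (0.37, 0.39) = 0.76
((Q & U) & T) | ((~S | U) | R) = min(1, a+b) on (0.00, 0.76) = 0.76
~(((Q & U) & T) | ((~S | U) | R)) = 1 − 0.76 = 0.24

0.24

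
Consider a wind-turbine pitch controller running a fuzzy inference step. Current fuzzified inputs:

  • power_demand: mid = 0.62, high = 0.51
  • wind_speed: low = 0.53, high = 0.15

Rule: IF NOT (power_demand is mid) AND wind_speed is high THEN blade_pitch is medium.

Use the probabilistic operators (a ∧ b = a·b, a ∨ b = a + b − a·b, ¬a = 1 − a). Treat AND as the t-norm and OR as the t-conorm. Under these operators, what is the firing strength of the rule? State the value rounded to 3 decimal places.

0.057

firing strength: ¬mid=1−0.62=0.38, high=0.15; AND[a·b] → w = 0.0570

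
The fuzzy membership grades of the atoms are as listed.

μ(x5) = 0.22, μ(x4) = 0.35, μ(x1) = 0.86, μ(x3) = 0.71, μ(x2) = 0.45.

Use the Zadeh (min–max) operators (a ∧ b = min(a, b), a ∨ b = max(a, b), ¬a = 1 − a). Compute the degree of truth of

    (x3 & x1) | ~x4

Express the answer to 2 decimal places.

0.71

x3 & x1 = min(a, b) on (0.71, 0.86) = 0.71
~x4 = 1 − 0.35 = 0.65
(x3 & x1) | ~x4 = max(a, b) on (0.71, 0.65) = 0.71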